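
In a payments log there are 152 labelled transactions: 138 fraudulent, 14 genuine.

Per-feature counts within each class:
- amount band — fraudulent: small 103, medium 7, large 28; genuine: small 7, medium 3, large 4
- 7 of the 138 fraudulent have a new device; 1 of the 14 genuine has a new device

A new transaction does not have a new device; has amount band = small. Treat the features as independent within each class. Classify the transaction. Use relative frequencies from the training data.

fraudulent

fraudulent: (138/152) × (103/138) × (131/138) ≈ 0.643259
genuine: (14/152) × (7/14) × (13/14) ≈ 0.0427632
Highest score → fraudulent.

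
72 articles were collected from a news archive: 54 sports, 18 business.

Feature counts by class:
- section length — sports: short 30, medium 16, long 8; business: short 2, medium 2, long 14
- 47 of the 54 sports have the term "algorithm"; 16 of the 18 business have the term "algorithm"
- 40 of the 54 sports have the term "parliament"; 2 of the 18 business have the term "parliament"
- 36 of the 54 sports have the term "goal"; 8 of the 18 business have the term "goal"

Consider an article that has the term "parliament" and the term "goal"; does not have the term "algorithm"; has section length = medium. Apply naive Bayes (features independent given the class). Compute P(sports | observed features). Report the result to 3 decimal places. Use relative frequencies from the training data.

0.989

sports: (54/72) × (16/54) × (7/54) × (40/54) × (36/54) ≈ 0.0142255
business: (18/72) × (2/18) × (2/18) × (2/18) × (8/18) ≈ 0.000152416
P(sports | x) = 0.0142255 / 0.014377916 ≈ 0.989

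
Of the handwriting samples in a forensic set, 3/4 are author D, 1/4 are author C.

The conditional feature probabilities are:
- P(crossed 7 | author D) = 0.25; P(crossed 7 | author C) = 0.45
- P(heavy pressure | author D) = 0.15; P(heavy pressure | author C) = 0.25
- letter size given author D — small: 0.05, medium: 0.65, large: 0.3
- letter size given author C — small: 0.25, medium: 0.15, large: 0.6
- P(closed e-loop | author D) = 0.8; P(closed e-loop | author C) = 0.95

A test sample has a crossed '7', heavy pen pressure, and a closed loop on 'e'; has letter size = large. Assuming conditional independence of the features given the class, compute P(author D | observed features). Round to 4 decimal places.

0.2963

author D: 0.75 × 0.25 × 0.15 × 0.3 × 0.8 = 0.00675
author C: 0.25 × 0.45 × 0.25 × 0.6 × 0.95 = 0.01603125
P(author D | x) = 0.00675 / 0.02278125 ≈ 0.2963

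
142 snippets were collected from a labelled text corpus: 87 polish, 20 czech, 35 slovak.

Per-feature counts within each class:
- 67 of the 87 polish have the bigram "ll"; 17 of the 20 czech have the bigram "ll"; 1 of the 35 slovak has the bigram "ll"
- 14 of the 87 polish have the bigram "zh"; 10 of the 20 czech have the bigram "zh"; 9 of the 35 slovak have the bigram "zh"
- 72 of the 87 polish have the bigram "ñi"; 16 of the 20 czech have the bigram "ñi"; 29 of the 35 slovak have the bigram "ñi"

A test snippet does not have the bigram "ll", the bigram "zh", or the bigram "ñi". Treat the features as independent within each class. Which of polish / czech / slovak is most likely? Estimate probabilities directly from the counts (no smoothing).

polish: (87/142) × (20/87) × (73/87) × (15/87) ≈ 0.0203759
czech: (20/142) × (3/20) × (10/20) × (4/20) ≈ 0.00211268
slovak: (35/142) × (34/35) × (26/35) × (6/35) ≈ 0.0304915
Highest score → slovak.

slovak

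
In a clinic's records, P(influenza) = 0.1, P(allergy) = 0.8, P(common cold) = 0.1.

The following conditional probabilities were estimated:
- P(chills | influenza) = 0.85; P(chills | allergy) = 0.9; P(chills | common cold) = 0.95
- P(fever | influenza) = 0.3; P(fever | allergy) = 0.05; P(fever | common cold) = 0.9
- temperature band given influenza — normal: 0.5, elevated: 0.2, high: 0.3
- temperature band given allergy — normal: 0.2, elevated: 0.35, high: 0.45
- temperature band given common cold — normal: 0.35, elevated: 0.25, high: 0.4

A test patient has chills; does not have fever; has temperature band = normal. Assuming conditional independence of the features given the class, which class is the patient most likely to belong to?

influenza: 0.1 × 0.85 × (1−0.3) × 0.5 = 0.02975
allergy: 0.8 × 0.9 × (1−0.05) × 0.2 = 0.1368
common cold: 0.1 × 0.95 × (1−0.9) × 0.35 = 0.003325
Highest score → allergy.

allergy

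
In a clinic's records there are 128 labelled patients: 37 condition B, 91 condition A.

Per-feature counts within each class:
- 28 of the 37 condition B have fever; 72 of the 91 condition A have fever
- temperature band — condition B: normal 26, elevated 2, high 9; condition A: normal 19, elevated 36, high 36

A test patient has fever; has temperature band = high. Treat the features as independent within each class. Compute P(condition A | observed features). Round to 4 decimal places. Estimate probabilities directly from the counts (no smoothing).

0.8070

condition B: (37/128) × (28/37) × (9/37) ≈ 0.0532095
condition A: (91/128) × (72/91) × (36/91) ≈ 0.222527
P(condition A | x) = 0.222527 / 0.2757365 ≈ 0.8070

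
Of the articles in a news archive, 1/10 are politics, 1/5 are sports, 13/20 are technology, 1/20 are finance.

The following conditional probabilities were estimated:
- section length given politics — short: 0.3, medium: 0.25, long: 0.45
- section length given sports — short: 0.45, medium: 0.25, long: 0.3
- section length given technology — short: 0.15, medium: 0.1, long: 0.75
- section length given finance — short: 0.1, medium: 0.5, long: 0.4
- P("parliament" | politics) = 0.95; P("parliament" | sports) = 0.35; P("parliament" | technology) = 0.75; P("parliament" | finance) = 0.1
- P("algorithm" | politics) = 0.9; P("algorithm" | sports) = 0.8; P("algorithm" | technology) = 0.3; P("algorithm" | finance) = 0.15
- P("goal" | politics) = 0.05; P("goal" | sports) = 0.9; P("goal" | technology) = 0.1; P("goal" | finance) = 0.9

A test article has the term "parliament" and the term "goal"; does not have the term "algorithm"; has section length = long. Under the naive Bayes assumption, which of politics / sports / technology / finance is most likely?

technology

politics: 0.1 × 0.45 × 0.95 × (1−0.9) × 0.05 = 0.00021375
sports: 0.2 × 0.3 × 0.35 × (1−0.8) × 0.9 = 0.00378
technology: 0.65 × 0.75 × 0.75 × (1−0.3) × 0.1 = 0.02559375
finance: 0.05 × 0.4 × 0.1 × (1−0.15) × 0.9 = 0.00153
Highest score → technology.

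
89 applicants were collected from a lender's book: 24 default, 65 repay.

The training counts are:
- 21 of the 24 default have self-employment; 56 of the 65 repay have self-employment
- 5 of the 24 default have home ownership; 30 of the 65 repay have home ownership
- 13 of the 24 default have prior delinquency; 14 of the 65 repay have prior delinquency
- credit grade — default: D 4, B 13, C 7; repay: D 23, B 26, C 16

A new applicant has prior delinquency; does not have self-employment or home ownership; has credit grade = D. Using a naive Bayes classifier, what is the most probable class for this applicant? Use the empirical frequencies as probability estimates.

repay

default: (24/89) × (3/24) × (19/24) × (13/24) × (4/24) ≈ 0.0024091
repay: (65/89) × (9/65) × (35/65) × (14/65) × (23/65) ≈ 0.00414989
Highest score → repay.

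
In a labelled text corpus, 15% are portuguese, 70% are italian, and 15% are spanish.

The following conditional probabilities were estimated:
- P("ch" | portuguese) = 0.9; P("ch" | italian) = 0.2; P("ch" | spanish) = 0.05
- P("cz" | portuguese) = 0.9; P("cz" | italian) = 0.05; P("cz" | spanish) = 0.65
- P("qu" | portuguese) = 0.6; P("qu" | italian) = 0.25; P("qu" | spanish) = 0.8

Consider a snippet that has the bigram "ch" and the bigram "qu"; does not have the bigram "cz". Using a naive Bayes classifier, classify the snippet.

italian

portuguese: 0.15 × 0.9 × (1−0.9) × 0.6 = 0.0081
italian: 0.7 × 0.2 × (1−0.05) × 0.25 = 0.03325
spanish: 0.15 × 0.05 × (1−0.65) × 0.8 = 0.0021
Highest score → italian.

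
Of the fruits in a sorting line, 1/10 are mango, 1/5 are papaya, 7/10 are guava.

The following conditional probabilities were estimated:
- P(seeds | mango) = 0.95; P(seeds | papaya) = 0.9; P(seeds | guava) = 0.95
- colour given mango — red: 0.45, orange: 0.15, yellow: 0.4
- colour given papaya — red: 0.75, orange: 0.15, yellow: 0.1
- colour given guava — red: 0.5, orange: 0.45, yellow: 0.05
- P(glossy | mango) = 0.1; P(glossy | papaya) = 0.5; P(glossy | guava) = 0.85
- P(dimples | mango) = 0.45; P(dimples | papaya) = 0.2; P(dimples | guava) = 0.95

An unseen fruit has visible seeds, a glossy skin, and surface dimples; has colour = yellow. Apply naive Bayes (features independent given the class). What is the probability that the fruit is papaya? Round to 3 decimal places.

0.059

mango: 0.1 × 0.95 × 0.4 × 0.1 × 0.45 = 0.00171
papaya: 0.2 × 0.9 × 0.1 × 0.5 × 0.2 = 0.0018
guava: 0.7 × 0.95 × 0.05 × 0.85 × 0.95 = 0.026849375
P(papaya | x) = 0.0018 / 0.030359375 ≈ 0.059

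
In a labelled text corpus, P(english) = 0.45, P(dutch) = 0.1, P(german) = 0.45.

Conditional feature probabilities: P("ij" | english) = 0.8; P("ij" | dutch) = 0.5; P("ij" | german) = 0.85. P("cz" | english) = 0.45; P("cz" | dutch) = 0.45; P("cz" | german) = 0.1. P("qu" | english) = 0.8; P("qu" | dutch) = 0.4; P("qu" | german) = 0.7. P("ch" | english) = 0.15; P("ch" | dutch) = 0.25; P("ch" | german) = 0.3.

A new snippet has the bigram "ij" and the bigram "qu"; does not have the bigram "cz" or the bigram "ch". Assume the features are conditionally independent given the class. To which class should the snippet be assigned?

german

english: 0.45 × 0.8 × (1−0.45) × 0.8 × (1−0.15) = 0.13464
dutch: 0.1 × 0.5 × (1−0.45) × 0.4 × (1−0.25) = 0.00825
german: 0.45 × 0.85 × (1−0.1) × 0.7 × (1−0.3) = 0.1686825
Highest score → german.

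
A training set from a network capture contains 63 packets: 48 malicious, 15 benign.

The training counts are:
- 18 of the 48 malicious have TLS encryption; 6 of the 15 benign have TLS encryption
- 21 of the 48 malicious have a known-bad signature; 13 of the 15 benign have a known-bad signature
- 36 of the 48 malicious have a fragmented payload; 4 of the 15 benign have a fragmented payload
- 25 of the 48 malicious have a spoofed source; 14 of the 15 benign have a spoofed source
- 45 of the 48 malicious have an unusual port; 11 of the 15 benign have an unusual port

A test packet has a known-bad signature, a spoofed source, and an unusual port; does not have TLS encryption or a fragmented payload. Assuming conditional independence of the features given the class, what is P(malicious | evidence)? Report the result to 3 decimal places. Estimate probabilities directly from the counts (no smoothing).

0.290

malicious: (48/63) × (30/48) × (21/48) × (12/48) × (25/48) × (45/48) ≈ 0.0254313
benign: (15/63) × (9/15) × (13/15) × (11/15) × (14/15) × (11/15) ≈ 0.0621432
P(malicious | x) = 0.0254313 / 0.0875745 ≈ 0.290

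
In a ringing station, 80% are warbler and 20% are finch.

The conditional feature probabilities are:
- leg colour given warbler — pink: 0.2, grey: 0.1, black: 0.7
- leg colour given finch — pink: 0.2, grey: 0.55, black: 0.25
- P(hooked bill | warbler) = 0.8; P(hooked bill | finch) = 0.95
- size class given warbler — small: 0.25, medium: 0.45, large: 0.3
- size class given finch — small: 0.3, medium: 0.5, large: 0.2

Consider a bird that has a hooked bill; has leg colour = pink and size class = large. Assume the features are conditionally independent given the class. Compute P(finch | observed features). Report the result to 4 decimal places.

warbler: 0.8 × 0.2 × 0.8 × 0.3 = 0.0384
finch: 0.2 × 0.2 × 0.95 × 0.2 = 0.0076
P(finch | x) = 0.0076 / 0.046 ≈ 0.1652

0.1652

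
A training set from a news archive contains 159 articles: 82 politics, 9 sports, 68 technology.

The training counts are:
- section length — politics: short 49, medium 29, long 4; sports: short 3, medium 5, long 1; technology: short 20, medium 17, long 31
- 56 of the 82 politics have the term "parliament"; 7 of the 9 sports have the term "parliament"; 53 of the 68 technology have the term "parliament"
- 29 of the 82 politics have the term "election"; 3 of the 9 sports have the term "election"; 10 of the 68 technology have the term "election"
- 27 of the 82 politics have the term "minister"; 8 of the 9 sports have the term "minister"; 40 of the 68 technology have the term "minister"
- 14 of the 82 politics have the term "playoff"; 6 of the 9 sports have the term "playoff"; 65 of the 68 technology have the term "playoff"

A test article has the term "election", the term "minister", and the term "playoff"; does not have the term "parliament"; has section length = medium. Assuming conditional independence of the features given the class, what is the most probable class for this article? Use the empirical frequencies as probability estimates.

technology

politics: (82/159) × (29/82) × (26/82) × (29/82) × (27/82) × (14/82) ≈ 0.00114976
sports: (9/159) × (5/9) × (2/9) × (3/9) × (8/9) × (6/9) ≈ 0.00138037
technology: (68/159) × (17/68) × (15/68) × (10/68) × (40/68) × (65/68) ≈ 0.00195021
Highest score → technology.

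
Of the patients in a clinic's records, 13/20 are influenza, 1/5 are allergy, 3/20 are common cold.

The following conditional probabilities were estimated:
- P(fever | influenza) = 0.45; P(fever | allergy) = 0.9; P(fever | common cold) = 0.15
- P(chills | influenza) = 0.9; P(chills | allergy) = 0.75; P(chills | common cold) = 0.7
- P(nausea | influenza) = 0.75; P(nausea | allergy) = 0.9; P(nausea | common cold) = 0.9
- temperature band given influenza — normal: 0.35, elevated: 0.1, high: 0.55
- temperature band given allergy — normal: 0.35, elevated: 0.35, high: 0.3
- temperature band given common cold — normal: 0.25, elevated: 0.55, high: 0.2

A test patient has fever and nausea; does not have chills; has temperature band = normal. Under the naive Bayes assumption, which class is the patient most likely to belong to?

influenza: 0.65 × 0.45 × (1−0.9) × 0.75 × 0.35 = 0.007678125
allergy: 0.2 × 0.9 × (1−0.75) × 0.9 × 0.35 = 0.014175
common cold: 0.15 × 0.15 × (1−0.7) × 0.9 × 0.25 = 0.00151875
Highest score → allergy.

allergy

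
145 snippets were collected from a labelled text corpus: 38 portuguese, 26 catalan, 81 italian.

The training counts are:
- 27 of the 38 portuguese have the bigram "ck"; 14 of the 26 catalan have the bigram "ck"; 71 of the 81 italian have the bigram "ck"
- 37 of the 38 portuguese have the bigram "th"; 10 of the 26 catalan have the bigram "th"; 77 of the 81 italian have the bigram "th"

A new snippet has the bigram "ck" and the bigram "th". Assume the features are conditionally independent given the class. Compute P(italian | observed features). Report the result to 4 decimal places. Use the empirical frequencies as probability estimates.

0.6806

portuguese: (38/145) × (27/38) × (37/38) ≈ 0.181307
catalan: (26/145) × (14/26) × (10/26) ≈ 0.0371353
italian: (81/145) × (71/81) × (77/81) ≈ 0.465475
P(italian | x) = 0.465475 / 0.6839173 ≈ 0.6806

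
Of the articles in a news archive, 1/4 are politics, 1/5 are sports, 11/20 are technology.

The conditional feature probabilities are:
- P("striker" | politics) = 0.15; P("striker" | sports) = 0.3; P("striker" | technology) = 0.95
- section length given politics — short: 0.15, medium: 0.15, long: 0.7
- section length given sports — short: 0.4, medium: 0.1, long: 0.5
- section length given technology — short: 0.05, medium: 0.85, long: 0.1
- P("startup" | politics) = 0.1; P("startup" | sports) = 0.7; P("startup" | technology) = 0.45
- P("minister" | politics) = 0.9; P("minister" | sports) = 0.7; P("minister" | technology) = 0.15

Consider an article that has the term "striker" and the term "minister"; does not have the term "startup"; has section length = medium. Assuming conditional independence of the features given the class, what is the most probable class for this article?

politics: 0.25 × 0.15 × 0.15 × (1−0.1) × 0.9 = 0.00455625
sports: 0.2 × 0.3 × 0.1 × (1−0.7) × 0.7 = 0.00126
technology: 0.55 × 0.95 × 0.85 × (1−0.45) × 0.15 = 0.0366403125
Highest score → technology.

technology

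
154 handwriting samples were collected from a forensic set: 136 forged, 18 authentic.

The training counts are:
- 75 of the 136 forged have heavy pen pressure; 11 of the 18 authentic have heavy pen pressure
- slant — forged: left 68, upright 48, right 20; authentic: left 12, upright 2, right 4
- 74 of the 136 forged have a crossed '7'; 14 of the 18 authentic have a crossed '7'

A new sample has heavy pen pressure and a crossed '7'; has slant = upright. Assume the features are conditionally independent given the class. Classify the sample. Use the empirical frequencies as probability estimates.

forged

forged: (136/154) × (75/136) × (48/136) × (74/136) ≈ 0.0935267
authentic: (18/154) × (11/18) × (2/18) × (14/18) ≈ 0.00617284
Highest score → forged.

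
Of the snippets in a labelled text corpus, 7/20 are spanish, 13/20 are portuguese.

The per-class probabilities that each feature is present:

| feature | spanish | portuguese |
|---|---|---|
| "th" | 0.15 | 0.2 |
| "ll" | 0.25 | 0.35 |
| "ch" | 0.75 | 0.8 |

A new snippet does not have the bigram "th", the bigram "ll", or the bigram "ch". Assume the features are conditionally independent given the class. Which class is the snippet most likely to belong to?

portuguese

spanish: 0.35 × (1−0.15) × (1−0.25) × (1−0.75) = 0.05578125
portuguese: 0.65 × (1−0.2) × (1−0.35) × (1−0.8) = 0.0676
Highest score → portuguese.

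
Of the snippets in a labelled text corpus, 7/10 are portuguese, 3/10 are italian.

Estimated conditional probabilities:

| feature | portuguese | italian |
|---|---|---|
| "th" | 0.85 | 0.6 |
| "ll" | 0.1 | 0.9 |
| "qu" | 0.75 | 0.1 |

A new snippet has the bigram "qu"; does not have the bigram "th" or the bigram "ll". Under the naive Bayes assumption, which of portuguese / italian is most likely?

portuguese

portuguese: 0.7 × (1−0.85) × (1−0.1) × 0.75 = 0.070875
italian: 0.3 × (1−0.6) × (1−0.9) × 0.1 = 0.0012
Highest score → portuguese.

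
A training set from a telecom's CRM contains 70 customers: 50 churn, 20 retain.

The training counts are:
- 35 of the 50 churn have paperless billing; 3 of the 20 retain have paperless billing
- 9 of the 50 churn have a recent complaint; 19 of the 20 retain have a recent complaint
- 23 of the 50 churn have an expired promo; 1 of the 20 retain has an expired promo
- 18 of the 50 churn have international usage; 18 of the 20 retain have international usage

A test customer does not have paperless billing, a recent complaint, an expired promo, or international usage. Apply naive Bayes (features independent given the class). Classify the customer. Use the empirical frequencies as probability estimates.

churn

churn: (50/70) × (15/50) × (41/50) × (27/50) × (32/50) ≈ 0.0607269
retain: (20/70) × (17/20) × (1/20) × (19/20) × (2/20) ≈ 0.00115357
Highest score → churn.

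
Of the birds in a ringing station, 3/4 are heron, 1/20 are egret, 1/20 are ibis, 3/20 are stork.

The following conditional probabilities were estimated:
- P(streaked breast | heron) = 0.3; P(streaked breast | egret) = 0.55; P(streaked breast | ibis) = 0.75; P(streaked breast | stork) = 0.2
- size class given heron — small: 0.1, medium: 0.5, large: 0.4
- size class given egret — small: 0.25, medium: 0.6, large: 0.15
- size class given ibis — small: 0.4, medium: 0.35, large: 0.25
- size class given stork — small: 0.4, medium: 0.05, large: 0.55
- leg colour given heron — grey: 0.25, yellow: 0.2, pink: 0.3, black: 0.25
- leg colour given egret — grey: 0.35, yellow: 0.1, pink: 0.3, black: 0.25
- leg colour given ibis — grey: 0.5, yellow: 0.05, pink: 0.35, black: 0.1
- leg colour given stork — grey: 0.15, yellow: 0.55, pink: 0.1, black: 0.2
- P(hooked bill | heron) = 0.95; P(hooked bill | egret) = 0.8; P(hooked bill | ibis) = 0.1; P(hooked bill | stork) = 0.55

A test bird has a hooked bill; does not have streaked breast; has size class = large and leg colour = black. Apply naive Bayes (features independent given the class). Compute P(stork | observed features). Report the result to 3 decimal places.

0.126

heron: 0.75 × (1−0.3) × 0.4 × 0.25 × 0.95 = 0.049875
egret: 0.05 × (1−0.55) × 0.15 × 0.25 × 0.8 = 0.000675
ibis: 0.05 × (1−0.75) × 0.25 × 0.1 × 0.1 = 0.00003125
stork: 0.15 × (1−0.2) × 0.55 × 0.2 × 0.55 = 0.00726
P(stork | x) = 0.00726 / 0.05784125 ≈ 0.126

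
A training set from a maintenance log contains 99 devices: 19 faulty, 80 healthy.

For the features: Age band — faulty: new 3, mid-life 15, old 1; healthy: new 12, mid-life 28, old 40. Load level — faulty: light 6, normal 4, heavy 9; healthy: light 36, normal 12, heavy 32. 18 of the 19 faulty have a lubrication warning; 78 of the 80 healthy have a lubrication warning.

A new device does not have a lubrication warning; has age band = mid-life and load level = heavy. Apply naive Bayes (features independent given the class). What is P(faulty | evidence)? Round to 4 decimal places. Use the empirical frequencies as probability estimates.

faulty: (19/99) × (15/19) × (9/19) × (1/19) ≈ 0.00377739
healthy: (80/99) × (28/80) × (32/80) × (2/80) ≈ 0.00282828
P(faulty | x) = 0.00377739 / 0.00660567 ≈ 0.5718

0.5718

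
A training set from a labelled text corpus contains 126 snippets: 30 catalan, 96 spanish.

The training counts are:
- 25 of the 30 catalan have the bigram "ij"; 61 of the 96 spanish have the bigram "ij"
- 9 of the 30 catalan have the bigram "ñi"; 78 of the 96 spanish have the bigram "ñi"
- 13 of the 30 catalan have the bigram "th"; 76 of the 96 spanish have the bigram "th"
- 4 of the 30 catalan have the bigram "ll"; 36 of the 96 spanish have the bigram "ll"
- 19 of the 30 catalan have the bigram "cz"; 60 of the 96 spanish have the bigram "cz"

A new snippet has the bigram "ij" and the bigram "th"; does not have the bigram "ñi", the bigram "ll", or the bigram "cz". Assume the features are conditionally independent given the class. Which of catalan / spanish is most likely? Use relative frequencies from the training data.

catalan: (30/126) × (25/30) × (21/30) × (13/30) × (26/30) × (11/30) ≈ 0.0191255
spanish: (96/126) × (61/96) × (18/96) × (76/96) × (60/96) × (36/96) ≈ 0.0168428
Highest score → catalan.

catalan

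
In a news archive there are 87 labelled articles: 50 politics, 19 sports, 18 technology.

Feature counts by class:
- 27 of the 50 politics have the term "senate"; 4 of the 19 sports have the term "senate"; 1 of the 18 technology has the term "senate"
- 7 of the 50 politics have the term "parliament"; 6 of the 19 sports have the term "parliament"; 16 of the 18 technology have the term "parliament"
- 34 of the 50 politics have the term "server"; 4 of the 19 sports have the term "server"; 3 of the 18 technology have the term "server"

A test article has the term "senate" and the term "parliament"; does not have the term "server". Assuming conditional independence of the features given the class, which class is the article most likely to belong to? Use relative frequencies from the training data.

politics: (50/87) × (27/50) × (7/50) × (16/50) ≈ 0.0139034
sports: (19/87) × (4/19) × (6/19) × (15/19) ≈ 0.0114624
technology: (18/87) × (1/18) × (16/18) × (15/18) ≈ 0.00851426
Highest score → politics.

politics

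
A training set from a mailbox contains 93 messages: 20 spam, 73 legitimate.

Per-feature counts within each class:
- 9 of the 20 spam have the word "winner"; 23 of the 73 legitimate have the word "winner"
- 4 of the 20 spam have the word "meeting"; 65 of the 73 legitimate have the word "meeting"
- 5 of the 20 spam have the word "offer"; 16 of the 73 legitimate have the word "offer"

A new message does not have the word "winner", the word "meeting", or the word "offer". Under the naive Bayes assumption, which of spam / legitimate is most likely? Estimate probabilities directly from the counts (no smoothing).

spam: (20/93) × (11/20) × (16/20) × (15/20) ≈ 0.0709677
legitimate: (73/93) × (50/73) × (8/73) × (57/73) ≈ 0.0460051
Highest score → spam.

spam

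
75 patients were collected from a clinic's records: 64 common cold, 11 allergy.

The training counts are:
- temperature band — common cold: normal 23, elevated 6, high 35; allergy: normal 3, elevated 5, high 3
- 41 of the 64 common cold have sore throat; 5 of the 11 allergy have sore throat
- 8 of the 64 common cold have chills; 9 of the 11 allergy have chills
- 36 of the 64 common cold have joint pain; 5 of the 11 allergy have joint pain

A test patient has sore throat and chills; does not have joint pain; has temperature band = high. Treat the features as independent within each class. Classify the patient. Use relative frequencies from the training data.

common cold

common cold: (64/75) × (35/64) × (41/64) × (8/64) × (28/64) ≈ 0.0163493
allergy: (11/75) × (3/11) × (5/11) × (9/11) × (6/11) ≈ 0.0081142
Highest score → common cold.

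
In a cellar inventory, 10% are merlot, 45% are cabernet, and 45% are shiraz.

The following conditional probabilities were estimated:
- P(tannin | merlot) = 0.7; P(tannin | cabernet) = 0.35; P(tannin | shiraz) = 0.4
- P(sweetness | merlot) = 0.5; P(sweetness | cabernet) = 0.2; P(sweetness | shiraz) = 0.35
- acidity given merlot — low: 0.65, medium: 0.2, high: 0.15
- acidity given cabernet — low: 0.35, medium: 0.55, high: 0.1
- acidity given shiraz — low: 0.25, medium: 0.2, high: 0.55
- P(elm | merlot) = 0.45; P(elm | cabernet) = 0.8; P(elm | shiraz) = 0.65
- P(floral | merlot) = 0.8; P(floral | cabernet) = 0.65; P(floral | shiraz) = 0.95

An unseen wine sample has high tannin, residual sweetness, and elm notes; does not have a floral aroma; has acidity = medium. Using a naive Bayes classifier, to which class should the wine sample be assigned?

cabernet

merlot: 0.1 × 0.7 × 0.5 × 0.2 × 0.45 × (1−0.8) = 0.00063
cabernet: 0.45 × 0.35 × 0.2 × 0.55 × 0.8 × (1−0.65) = 0.004851
shiraz: 0.45 × 0.4 × 0.35 × 0.2 × 0.65 × (1−0.95) = 0.0004095
Highest score → cabernet.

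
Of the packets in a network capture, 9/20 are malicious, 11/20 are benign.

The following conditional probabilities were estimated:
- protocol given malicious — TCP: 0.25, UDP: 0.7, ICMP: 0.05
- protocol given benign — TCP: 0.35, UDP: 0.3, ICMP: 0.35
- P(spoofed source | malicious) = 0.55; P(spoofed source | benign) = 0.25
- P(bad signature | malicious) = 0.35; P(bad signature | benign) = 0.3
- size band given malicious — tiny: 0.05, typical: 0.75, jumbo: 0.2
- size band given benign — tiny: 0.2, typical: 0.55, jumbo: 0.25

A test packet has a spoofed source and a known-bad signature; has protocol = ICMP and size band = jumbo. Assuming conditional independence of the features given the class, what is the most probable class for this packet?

benign

malicious: 0.45 × 0.05 × 0.55 × 0.35 × 0.2 = 0.00086625
benign: 0.55 × 0.35 × 0.25 × 0.3 × 0.25 = 0.003609375
Highest score → benign.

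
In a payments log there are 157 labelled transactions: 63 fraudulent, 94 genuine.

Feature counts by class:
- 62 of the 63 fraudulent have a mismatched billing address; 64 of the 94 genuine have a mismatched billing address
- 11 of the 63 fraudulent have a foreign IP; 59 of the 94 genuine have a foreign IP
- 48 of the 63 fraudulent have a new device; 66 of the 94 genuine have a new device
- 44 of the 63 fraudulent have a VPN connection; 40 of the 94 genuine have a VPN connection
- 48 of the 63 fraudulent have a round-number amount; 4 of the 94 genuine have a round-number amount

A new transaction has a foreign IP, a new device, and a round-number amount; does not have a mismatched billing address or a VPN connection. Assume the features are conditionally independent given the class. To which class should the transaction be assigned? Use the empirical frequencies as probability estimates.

fraudulent: (63/157) × (1/63) × (11/63) × (48/63) × (19/63) × (48/63) ≈ 0.0001947
genuine: (94/157) × (30/94) × (59/94) × (66/94) × (54/94) × (4/94) ≈ 0.00205854
Highest score → genuine.

genuine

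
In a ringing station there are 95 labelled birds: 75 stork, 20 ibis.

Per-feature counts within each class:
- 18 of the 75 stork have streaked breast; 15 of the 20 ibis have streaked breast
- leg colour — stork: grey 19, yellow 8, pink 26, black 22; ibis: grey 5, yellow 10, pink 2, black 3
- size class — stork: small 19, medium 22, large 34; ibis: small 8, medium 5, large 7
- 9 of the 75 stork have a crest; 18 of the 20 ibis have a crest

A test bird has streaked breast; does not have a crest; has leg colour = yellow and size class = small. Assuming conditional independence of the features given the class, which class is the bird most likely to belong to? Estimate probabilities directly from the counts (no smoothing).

stork

stork: (75/95) × (18/75) × (8/75) × (19/75) × (66/75) = 0.0045056
ibis: (20/95) × (15/20) × (10/20) × (8/20) × (2/20) ≈ 0.00315789
Highest score → stork.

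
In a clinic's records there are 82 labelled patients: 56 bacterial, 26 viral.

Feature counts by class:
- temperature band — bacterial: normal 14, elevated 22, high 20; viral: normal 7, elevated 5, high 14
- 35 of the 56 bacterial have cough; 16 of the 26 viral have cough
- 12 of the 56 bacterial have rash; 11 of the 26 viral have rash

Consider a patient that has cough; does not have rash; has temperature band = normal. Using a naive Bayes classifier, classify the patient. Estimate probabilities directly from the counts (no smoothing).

bacterial: (56/82) × (14/56) × (35/56) × (44/56) ≈ 0.0838415
viral: (26/82) × (7/26) × (16/26) × (15/26) ≈ 0.0303074
Highest score → bacterial.

bacterial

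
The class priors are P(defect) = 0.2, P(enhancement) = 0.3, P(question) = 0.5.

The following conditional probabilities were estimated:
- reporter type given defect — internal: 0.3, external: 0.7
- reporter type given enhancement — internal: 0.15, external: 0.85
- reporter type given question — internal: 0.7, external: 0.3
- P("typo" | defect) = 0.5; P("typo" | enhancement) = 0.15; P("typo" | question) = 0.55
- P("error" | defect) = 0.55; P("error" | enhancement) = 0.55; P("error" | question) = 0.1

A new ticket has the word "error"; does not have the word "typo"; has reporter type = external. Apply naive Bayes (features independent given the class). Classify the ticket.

defect: 0.2 × 0.7 × (1−0.5) × 0.55 = 0.0385
enhancement: 0.3 × 0.85 × (1−0.15) × 0.55 = 0.1192125
question: 0.5 × 0.3 × (1−0.55) × 0.1 = 0.00675
Highest score → enhancement.

enhancement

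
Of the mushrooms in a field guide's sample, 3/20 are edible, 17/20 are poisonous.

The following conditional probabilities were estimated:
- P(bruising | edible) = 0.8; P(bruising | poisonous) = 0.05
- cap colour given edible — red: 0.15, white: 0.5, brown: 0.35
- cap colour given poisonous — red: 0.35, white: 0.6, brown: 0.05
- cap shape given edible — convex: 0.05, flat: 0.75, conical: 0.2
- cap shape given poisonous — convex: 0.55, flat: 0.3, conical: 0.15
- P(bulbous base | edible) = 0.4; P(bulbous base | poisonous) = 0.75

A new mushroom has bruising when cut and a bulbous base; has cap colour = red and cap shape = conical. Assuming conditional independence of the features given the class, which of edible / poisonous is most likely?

poisonous

edible: 0.15 × 0.8 × 0.15 × 0.2 × 0.4 = 0.00144
poisonous: 0.85 × 0.05 × 0.35 × 0.15 × 0.75 = 0.0016734375
Highest score → poisonous.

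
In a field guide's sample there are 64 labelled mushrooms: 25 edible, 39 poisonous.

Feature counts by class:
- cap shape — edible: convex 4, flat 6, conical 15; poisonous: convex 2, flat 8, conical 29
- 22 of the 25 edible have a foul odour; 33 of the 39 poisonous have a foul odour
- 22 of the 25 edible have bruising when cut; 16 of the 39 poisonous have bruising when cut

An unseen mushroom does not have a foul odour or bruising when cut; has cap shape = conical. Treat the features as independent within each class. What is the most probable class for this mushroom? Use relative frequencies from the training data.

poisonous

edible: (25/64) × (15/25) × (3/25) × (3/25) = 0.003375
poisonous: (39/64) × (29/39) × (6/39) × (23/39) ≈ 0.0411119
Highest score → poisonous.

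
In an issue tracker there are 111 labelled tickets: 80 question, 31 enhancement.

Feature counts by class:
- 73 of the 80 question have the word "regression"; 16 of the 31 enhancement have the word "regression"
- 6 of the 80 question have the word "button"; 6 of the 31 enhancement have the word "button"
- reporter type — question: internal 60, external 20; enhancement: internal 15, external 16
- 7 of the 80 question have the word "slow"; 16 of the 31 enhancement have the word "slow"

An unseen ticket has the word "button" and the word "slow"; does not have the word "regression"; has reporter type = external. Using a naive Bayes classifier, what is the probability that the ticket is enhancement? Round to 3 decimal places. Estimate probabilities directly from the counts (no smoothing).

question: (80/111) × (7/80) × (6/80) × (20/80) × (7/80) ≈ 0.000103463
enhancement: (31/111) × (15/31) × (6/31) × (16/31) × (16/31) ≈ 0.00696746
P(enhancement | x) = 0.00696746 / 0.007070923 ≈ 0.985

0.985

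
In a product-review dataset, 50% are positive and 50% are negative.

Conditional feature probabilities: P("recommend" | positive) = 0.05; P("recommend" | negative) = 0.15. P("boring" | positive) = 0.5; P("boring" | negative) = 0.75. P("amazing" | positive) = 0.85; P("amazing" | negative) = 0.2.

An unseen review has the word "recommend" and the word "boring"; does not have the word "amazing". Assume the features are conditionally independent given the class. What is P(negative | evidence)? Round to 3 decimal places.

0.960

positive: 0.5 × 0.05 × 0.5 × (1−0.85) = 0.001875
negative: 0.5 × 0.15 × 0.75 × (1−0.2) = 0.045
P(negative | x) = 0.045 / 0.046875 ≈ 0.960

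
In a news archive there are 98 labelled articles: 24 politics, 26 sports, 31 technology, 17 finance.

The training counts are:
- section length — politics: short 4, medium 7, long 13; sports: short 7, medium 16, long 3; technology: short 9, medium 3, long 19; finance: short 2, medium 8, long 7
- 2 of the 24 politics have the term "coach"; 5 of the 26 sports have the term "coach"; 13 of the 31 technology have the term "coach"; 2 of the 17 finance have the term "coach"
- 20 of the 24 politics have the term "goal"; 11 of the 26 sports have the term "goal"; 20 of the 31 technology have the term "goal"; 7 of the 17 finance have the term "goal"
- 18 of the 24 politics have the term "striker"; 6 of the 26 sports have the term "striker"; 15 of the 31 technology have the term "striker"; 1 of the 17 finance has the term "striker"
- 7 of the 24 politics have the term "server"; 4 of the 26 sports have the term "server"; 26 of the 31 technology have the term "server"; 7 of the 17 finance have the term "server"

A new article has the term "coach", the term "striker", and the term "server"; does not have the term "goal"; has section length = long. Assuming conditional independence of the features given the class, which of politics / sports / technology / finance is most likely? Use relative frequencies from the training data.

technology

politics: (24/98) × (13/24) × (2/24) × (4/24) × (18/24) × (7/24) ≈ 0.000403026
sports: (26/98) × (3/26) × (5/26) × (15/26) × (6/26) × (4/26) ≈ 0.00012058
technology: (31/98) × (19/31) × (13/31) × (11/31) × (15/31) × (26/31) ≈ 0.011708
finance: (17/98) × (7/17) × (2/17) × (10/17) × (1/17) × (7/17) ≈ 0.00011973
Highest score → technology.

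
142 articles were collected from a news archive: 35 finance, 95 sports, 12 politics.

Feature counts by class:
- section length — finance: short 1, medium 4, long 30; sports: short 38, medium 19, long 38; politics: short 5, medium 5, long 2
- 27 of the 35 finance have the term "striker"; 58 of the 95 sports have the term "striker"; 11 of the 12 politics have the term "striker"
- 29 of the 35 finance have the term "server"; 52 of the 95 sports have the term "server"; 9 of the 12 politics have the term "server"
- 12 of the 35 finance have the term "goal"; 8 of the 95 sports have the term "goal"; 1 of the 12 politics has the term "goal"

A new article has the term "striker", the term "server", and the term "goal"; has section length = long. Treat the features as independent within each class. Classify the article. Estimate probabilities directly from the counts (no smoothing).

finance

finance: (35/142) × (30/35) × (27/35) × (29/35) × (12/35) ≈ 0.046299
sports: (95/142) × (38/95) × (58/95) × (52/95) × (8/95) ≈ 0.00753088
politics: (12/142) × (2/12) × (11/12) × (9/12) × (1/12) ≈ 0.000806925
Highest score → finance.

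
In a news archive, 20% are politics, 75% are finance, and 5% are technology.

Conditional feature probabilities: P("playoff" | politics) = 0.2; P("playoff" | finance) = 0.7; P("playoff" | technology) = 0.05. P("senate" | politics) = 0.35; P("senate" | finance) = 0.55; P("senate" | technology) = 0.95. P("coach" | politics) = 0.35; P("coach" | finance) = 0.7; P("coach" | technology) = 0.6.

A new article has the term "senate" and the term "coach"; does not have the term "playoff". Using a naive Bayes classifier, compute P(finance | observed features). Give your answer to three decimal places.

politics: 0.2 × (1−0.2) × 0.35 × 0.35 = 0.0196
finance: 0.75 × (1−0.7) × 0.55 × 0.7 = 0.086625
technology: 0.05 × (1−0.05) × 0.95 × 0.6 = 0.027075
P(finance | x) = 0.086625 / 0.1333 ≈ 0.650

0.650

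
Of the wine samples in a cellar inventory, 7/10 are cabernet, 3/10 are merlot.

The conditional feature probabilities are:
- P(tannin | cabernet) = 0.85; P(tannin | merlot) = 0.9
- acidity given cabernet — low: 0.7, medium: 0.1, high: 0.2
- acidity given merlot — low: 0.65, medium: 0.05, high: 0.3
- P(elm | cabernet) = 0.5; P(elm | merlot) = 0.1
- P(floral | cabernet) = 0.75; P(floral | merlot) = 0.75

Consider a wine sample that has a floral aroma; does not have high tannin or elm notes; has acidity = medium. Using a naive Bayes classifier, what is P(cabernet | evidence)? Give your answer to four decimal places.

cabernet: 0.7 × (1−0.85) × 0.1 × (1−0.5) × 0.75 = 0.0039375
merlot: 0.3 × (1−0.9) × 0.05 × (1−0.1) × 0.75 = 0.0010125
P(cabernet | x) = 0.0039375 / 0.00495 ≈ 0.7955

0.7955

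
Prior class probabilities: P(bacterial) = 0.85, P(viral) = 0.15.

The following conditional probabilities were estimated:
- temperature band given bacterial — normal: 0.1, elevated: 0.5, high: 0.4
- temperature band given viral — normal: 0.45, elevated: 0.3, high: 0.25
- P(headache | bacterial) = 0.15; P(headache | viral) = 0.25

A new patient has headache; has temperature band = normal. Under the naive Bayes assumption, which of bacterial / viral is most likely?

viral

bacterial: 0.85 × 0.1 × 0.15 = 0.01275
viral: 0.15 × 0.45 × 0.25 = 0.016875
Highest score → viral.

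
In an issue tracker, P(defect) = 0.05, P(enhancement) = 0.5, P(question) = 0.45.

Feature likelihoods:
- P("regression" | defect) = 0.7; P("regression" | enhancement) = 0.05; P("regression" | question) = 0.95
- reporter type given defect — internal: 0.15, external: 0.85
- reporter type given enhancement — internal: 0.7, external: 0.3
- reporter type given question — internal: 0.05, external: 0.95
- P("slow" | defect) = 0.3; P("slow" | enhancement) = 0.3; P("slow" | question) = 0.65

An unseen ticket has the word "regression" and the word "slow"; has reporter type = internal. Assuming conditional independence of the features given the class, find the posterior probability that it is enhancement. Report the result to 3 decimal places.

0.253

defect: 0.05 × 0.7 × 0.15 × 0.3 = 0.001575
enhancement: 0.5 × 0.05 × 0.7 × 0.3 = 0.00525
question: 0.45 × 0.95 × 0.05 × 0.65 = 0.01389375
P(enhancement | x) = 0.00525 / 0.02071875 ≈ 0.253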